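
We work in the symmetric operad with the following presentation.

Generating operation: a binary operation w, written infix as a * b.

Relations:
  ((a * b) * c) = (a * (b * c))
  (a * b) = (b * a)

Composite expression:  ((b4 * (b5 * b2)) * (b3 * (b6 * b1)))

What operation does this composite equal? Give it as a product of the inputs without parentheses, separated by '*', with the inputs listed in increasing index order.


b1 * b2 * b3 * b4 * b5 * b6


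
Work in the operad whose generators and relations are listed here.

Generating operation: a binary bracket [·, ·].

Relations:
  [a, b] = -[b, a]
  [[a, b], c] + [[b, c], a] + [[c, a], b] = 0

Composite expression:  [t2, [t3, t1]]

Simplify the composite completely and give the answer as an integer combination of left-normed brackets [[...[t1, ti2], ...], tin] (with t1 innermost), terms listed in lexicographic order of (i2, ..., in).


[[t1, t3], t2]

In the tensor algebra, words opening t1 carry the t1-anchored form.
Composite bracket: [t2, [t3, t1]]
Each bracket splits as ab - ba, giving 4 signed words (2^2 = 4).
The t1-initial words carry the normal form:
  from t1t3t2, sign +1: term +[[t1, t3], t2]


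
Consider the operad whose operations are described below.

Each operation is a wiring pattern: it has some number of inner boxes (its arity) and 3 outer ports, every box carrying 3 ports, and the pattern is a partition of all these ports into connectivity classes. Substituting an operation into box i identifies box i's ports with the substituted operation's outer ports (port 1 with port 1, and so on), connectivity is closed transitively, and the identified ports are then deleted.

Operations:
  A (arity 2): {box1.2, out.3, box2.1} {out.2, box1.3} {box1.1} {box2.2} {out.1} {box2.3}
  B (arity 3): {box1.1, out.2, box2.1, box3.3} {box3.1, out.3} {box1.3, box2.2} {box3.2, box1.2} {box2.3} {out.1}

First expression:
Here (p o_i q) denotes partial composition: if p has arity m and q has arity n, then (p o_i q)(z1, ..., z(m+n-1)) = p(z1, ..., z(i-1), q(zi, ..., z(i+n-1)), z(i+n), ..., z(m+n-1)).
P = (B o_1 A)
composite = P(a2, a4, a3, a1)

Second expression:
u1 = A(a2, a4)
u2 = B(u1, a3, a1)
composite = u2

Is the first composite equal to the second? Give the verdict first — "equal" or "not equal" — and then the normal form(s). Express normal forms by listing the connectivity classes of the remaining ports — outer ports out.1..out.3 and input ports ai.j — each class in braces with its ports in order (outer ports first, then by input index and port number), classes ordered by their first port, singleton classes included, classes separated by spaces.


equal; the common form is {out.1} {out.2, a1.3, a3.1} {out.3, a1.1} {a1.2, a2.3} {a2.1} {a2.2, a3.2, a4.1} {a3.3} {a4.2} {a4.3}

Reducing the first expression gives {out.1} {out.2, a1.3, a3.1} {out.3, a1.1} {a1.2, a2.3} {a2.1} {a2.2, a3.2, a4.1} {a3.3} {a4.2} {a4.3}
Reducing the second expression gives {out.1} {out.2, a1.3, a3.1} {out.3, a1.1} {a1.2, a2.3} {a2.1} {a2.2, a3.2, a4.1} {a3.3} {a4.2} {a4.3}
Identical normal forms: equal.


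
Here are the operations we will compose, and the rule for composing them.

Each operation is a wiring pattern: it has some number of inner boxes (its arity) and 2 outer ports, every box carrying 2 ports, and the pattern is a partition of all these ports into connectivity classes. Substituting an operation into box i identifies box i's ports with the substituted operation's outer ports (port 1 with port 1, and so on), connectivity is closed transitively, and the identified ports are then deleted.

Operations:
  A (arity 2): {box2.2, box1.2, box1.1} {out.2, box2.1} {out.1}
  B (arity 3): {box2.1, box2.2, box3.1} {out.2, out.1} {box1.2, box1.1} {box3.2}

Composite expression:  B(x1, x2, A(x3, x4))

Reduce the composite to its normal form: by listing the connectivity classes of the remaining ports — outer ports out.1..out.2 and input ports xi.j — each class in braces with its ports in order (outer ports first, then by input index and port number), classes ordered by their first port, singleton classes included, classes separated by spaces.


Substituting into B glues patterns; closure does the rest.
through A, on inputs (x3, x4): {out.1} {out.2, x4.1} {x3.1, x3.2, x4.2} (out.j = stage outer ports)
through B, on inputs (x1, x2, x3, x4): {out.1, out.2} {x1.1, x1.2} {x2.1, x2.2} {x3.1, x3.2, x4.2} {x4.1} (out.j = stage outer ports)

{out.1, out.2} {x1.1, x1.2} {x2.1, x2.2} {x3.1, x3.2, x4.2} {x4.1}


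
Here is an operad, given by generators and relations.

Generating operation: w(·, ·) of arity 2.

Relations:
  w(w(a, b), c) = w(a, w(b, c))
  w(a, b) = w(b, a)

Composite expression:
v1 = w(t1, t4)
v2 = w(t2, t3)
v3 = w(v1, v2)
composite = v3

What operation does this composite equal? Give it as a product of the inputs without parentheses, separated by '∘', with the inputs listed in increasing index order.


t1 ∘ t2 ∘ t3 ∘ t4


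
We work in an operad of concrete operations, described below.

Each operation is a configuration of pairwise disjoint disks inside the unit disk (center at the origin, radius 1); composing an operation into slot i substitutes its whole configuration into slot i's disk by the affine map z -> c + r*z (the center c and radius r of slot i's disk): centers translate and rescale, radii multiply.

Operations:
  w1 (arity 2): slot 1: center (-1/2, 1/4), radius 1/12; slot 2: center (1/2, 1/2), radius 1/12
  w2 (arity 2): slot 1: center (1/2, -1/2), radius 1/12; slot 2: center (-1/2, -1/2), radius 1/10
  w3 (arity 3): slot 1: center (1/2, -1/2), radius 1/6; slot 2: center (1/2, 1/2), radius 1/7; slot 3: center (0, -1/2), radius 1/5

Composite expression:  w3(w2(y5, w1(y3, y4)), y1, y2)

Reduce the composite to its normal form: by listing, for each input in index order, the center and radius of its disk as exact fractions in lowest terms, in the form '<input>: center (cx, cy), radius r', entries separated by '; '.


y1: center (1/2, 1/2), radius 1/7; y2: center (0, -1/2), radius 1/5; y3: center (49/120, -139/240), radius 1/720; y4: center (17/40, -23/40), radius 1/720; y5: center (7/12, -7/12), radius 1/72

Affine substitution under w3: radii multiply and y-centers shift.
tracing y5 down its 2-map path: center (7/12, -7/12), radius 1/72
tracing y3 down its 3-map path: center (49/120, -139/240), radius 1/720
tracing y4 down its 3-map path: center (17/40, -23/40), radius 1/720
tracing y1 down its 1-map path: center (1/2, 1/2), radius 1/7
tracing y2 down its 1-map path: center (0, -1/2), radius 1/5


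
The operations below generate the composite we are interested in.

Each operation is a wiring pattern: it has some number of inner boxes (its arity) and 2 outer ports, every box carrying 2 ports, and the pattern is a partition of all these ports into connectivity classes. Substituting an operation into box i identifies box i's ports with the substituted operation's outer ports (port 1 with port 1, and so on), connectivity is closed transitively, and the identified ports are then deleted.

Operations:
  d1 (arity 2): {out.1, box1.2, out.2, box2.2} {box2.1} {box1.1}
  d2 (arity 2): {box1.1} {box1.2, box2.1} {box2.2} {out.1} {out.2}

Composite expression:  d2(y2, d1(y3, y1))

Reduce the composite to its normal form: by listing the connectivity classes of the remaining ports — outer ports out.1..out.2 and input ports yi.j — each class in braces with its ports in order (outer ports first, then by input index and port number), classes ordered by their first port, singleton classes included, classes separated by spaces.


{out.1} {out.2} {y1.1} {y1.2, y2.2, y3.2} {y2.1} {y3.1}

Reachability decides: close wires over d2-identified ports.
d1 over (y3, y1) gives {out.1, out.2, y1.2, y3.2} {y1.1} {y3.1}, out.j being that stage's outer ports
d2 over (y2, y3, y1) gives {out.1} {out.2} {y1.1} {y1.2, y2.2, y3.2} {y2.1} {y3.1}, out.j being that stage's outer ports


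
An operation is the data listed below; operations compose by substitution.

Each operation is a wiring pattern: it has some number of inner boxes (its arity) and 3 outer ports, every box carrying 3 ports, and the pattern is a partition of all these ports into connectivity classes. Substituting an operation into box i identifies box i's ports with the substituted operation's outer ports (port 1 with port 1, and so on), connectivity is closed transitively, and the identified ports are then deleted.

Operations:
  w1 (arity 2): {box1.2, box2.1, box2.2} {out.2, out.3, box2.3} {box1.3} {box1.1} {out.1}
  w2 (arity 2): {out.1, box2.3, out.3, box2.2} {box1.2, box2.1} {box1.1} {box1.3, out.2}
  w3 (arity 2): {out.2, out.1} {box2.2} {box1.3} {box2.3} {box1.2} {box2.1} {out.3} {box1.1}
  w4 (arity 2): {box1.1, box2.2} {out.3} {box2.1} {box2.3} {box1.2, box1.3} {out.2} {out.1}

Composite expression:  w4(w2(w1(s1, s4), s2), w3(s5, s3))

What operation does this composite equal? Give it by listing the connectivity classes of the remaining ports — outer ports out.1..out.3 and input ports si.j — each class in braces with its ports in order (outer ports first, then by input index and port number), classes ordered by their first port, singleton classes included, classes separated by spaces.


Treat the ports identified at w4 as solder joints: merge, then drop.
stage w1: inputs (s1, s4), connectivity {out.1} {out.2, out.3, s4.3} {s1.1} {s1.2, s4.1, s4.2} {s1.3}, out.j its boundary
stage w2: inputs (s1, s4, s2), connectivity {out.1, out.3, s2.2, s2.3} {out.2, s2.1, s4.3} {s1.1} {s1.2, s4.1, s4.2} {s1.3}, out.j its boundary
stage w3: inputs (s5, s3), connectivity {out.1, out.2} {out.3} {s3.1} {s3.2} {s3.3} {s5.1} {s5.2} {s5.3}, out.j its boundary
stage w4: inputs (s1, s4, s2, s5, s3), connectivity {out.1} {out.2} {out.3} {s1.1} {s1.2, s4.1, s4.2} {s1.3} {s2.1, s2.2, s2.3, s4.3} {s3.1} {s3.2} {s3.3} {s5.1} {s5.2} {s5.3}, out.j its boundary

{out.1} {out.2} {out.3} {s1.1} {s1.2, s4.1, s4.2} {s1.3} {s2.1, s2.2, s2.3, s4.3} {s3.1} {s3.2} {s3.3} {s5.1} {s5.2} {s5.3}


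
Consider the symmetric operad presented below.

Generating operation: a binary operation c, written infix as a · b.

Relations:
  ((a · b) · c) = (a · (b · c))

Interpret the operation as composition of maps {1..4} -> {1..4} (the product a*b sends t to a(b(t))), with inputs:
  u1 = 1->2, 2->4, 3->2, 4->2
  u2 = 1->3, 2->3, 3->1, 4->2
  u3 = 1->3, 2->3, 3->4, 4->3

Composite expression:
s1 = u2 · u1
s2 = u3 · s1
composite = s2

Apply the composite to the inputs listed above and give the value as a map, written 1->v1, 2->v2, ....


(u2 · u1) = 1->3, 2->2, 3->3, 4->3
(u3 · (u2 · u1)) = 1->4, 2->3, 3->4, 4->4

1->4, 2->3, 3->4, 4->4


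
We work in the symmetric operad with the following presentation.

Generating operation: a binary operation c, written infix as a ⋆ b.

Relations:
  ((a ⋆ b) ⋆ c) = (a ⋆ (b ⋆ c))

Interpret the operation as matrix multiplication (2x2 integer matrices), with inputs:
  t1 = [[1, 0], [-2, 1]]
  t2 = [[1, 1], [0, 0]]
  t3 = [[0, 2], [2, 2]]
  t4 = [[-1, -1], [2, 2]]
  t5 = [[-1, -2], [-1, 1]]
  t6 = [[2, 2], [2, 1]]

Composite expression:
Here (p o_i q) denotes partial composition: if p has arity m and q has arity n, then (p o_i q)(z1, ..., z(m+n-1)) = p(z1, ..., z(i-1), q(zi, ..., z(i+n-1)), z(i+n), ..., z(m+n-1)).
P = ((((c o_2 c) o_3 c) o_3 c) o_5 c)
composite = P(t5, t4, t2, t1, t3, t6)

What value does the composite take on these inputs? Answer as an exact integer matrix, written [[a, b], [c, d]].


(t2 ⋆ t1) = [[-1, 1], [0, 0]]
(t3 ⋆ t6) = [[4, 2], [8, 6]]
((t2 ⋆ t1) ⋆ (t3 ⋆ t6)) = [[4, 4], [0, 0]]
(t4 ⋆ ((t2 ⋆ t1) ⋆ (t3 ⋆ t6))) = [[-4, -4], [8, 8]]
(t5 ⋆ (t4 ⋆ ((t2 ⋆ t1) ⋆ (t3 ⋆ t6)))) = [[-12, -12], [12, 12]]

[[-12, -12], [12, 12]]


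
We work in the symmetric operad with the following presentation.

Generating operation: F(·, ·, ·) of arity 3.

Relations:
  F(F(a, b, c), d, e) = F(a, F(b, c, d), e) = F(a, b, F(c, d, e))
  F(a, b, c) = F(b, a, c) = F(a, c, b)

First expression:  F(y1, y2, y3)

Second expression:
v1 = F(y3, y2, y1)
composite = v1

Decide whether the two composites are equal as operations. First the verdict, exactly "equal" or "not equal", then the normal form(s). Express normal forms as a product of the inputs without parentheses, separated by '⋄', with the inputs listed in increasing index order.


equal; the common form is y1 ⋄ y2 ⋄ y3


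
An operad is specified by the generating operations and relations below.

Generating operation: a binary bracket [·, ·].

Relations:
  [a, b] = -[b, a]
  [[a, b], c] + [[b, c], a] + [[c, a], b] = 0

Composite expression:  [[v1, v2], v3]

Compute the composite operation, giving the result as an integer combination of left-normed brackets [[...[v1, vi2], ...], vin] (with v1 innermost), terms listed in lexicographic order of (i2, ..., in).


Skip Jacobi rewriting: expand, keep v1-initial words, read off terms.
Composite bracket: [[v1, v2], v3]
Applying ab - ba throughout gives 4 signed words (2^2 = 4).
The v1-initial words carry the normal form:
  v1v2v3 (sign +1) contributes +[[v1, v2], v3]

[[v1, v2], v3]


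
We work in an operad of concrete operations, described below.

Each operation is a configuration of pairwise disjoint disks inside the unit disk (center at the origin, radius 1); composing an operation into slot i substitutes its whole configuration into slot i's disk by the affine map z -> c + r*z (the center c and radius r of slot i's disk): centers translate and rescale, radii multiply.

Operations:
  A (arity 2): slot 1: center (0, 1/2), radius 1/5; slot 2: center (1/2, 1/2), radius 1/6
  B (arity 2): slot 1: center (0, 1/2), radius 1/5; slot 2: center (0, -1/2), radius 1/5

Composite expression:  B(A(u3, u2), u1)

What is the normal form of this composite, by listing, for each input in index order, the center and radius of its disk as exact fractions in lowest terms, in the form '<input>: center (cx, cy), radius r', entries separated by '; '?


u1: center (0, -1/2), radius 1/5; u2: center (1/10, 3/5), radius 1/30; u3: center (0, 3/5), radius 1/25

Only the slot chain above each u matters under B; compose those maps.
tracing u3 down its 2-map path: center (0, 3/5), radius 1/25
tracing u2 down its 2-map path: center (1/10, 3/5), radius 1/30
tracing u1 down its 1-map path: center (0, -1/2), radius 1/5


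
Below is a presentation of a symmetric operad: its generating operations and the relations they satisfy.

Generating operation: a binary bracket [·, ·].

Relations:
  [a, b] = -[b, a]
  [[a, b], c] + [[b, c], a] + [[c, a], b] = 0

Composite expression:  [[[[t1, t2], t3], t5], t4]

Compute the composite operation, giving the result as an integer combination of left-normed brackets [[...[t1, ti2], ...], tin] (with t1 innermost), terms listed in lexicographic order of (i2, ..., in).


Left-normed coefficients sit on the t1-initial expansion words.
Composite bracket: [[[[t1, t2], t3], t5], t4]
Applying ab - ba throughout gives 16 signed words (2^4 = 16).
Coefficients come from the t1-initial words:
  t1t2t3t5t4 appears with sign +1, giving the term +[[[[t1, t2], t3], t5], t4]

[[[[t1, t2], t3], t5], t4]


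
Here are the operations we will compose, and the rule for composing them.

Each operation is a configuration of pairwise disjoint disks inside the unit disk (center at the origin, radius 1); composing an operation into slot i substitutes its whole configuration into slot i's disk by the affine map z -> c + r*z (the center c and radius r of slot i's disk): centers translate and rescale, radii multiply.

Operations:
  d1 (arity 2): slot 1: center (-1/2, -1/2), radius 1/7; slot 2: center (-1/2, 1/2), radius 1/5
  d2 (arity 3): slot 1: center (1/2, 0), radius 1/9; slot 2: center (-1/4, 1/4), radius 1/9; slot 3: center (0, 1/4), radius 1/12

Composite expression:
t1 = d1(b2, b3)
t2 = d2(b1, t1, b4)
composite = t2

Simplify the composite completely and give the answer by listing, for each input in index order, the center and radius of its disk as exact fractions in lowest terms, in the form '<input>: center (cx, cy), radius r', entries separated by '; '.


b1: center (1/2, 0), radius 1/9; b2: center (-11/36, 7/36), radius 1/63; b3: center (-11/36, 11/36), radius 1/45; b4: center (0, 1/4), radius 1/12


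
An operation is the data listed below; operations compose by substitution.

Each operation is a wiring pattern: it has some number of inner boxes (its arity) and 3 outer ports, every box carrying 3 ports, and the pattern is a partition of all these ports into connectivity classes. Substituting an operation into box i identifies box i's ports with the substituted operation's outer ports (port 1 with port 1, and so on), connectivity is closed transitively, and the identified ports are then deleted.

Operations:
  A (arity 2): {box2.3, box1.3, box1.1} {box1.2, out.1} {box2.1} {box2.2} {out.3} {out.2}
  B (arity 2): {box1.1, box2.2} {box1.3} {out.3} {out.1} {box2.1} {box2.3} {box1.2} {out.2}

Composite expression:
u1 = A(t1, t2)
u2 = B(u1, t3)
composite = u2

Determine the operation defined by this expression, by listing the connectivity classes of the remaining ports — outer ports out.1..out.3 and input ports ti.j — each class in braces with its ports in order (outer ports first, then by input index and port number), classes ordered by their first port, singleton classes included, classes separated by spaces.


Substituting into B glues patterns; closure does the rest.
composing A on (t1, t2), with out.j its own outer ports: {out.1, t1.2} {out.2} {out.3} {t1.1, t1.3, t2.3} {t2.1} {t2.2}
composing B on (t1, t2, t3), with out.j its own outer ports: {out.1} {out.2} {out.3} {t1.1, t1.3, t2.3} {t1.2, t3.2} {t2.1} {t2.2} {t3.1} {t3.3}

{out.1} {out.2} {out.3} {t1.1, t1.3, t2.3} {t1.2, t3.2} {t2.1} {t2.2} {t3.1} {t3.3}


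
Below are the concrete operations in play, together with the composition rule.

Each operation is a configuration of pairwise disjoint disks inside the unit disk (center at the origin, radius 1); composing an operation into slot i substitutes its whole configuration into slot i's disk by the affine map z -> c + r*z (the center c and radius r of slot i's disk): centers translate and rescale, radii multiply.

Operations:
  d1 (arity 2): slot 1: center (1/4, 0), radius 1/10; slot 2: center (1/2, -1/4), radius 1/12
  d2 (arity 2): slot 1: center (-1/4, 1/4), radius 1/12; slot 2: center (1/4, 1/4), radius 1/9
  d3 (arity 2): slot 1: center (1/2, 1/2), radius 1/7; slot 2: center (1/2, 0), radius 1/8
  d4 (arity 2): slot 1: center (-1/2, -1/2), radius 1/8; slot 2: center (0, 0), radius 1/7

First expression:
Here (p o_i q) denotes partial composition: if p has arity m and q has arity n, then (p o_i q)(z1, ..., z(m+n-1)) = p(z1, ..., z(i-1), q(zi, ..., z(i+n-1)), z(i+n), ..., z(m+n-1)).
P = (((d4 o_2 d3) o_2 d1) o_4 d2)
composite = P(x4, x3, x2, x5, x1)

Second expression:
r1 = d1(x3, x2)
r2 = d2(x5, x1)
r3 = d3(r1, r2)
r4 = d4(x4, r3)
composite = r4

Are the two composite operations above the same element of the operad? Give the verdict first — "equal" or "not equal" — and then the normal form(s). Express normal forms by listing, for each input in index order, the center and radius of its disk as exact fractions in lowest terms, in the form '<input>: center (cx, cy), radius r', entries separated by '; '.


Reducing the first expression gives x1: center (17/224, 1/224), radius 1/504; x2: center (4/49, 13/196), radius 1/588; x3: center (15/196, 1/14), radius 1/490; x4: center (-1/2, -1/2), radius 1/8; x5: center (15/224, 1/224), radius 1/672
Reducing the second expression gives x1: center (17/224, 1/224), radius 1/504; x2: center (4/49, 13/196), radius 1/588; x3: center (15/196, 1/14), radius 1/490; x4: center (-1/2, -1/2), radius 1/8; x5: center (15/224, 1/224), radius 1/672
The forms coincide; equal.

equal; both compose to x1: center (17/224, 1/224), radius 1/504; x2: center (4/49, 13/196), radius 1/588; x3: center (15/196, 1/14), radius 1/490; x4: center (-1/2, -1/2), radius 1/8; x5: center (15/224, 1/224), radius 1/672


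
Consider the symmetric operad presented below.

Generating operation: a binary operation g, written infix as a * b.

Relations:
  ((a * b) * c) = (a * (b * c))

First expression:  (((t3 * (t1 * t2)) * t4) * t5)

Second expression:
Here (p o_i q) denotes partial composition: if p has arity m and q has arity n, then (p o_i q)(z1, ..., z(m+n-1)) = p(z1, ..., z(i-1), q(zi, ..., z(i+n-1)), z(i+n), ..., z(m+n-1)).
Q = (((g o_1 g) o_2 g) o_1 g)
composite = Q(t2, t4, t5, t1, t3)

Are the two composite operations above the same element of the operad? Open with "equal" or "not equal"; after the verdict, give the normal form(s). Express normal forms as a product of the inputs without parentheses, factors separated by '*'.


Reducing the first expression gives t3 * t1 * t2 * t4 * t5
Reducing the second expression gives t2 * t4 * t5 * t1 * t3
The forms do not match — not equal.

not equal; the first gives t3 * t1 * t2 * t4 * t5 and the second t2 * t4 * t5 * t1 * t3


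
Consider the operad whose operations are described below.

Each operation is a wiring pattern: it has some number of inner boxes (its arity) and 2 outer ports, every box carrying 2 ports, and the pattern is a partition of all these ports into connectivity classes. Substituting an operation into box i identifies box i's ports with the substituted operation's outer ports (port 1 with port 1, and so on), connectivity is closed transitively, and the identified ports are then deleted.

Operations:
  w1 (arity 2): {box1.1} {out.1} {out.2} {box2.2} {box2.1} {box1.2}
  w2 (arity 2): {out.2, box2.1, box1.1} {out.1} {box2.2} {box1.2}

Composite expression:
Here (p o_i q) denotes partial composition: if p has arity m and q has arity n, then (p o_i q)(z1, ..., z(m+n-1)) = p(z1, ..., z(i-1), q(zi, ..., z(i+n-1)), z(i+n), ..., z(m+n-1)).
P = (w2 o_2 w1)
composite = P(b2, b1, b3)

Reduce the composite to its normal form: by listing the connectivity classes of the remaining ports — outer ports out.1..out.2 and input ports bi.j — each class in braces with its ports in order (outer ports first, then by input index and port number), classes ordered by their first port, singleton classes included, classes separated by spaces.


{out.1} {out.2, b2.1} {b1.1} {b1.2} {b2.2} {b3.1} {b3.2}

Connectivity passes through glued w2-boundaries; trace each wire chain.
after w1, the pattern on (b1, b3) reads {out.1} {out.2} {b1.1} {b1.2} {b3.1} {b3.2} (out.j = its outer ports)
after w2, the pattern on (b2, b1, b3) reads {out.1} {out.2, b2.1} {b1.1} {b1.2} {b2.2} {b3.1} {b3.2} (out.j = its outer ports)


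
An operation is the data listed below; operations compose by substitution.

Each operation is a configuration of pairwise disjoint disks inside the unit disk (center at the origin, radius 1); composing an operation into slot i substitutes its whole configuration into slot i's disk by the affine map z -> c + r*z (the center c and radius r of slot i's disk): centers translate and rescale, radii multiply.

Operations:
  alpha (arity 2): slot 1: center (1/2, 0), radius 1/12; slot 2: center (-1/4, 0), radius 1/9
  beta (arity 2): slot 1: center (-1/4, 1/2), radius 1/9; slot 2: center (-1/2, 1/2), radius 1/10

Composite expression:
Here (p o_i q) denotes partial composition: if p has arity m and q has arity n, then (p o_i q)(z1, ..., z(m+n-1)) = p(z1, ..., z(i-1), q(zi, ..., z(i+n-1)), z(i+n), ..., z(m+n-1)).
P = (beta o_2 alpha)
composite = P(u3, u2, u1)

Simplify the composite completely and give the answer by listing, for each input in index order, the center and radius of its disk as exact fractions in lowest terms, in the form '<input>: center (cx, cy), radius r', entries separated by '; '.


u1: center (-21/40, 1/2), radius 1/90; u2: center (-9/20, 1/2), radius 1/120; u3: center (-1/4, 1/2), radius 1/9

Follow each u-input down from beta: c' goes to c + r*c', radius to r*r'.
u3 passes through 1 substitution, ending at center (-1/4, 1/2), radius 1/9
u2 passes through 2 substitutions, ending at center (-9/20, 1/2), radius 1/120
u1 passes through 2 substitutions, ending at center (-21/40, 1/2), radius 1/90


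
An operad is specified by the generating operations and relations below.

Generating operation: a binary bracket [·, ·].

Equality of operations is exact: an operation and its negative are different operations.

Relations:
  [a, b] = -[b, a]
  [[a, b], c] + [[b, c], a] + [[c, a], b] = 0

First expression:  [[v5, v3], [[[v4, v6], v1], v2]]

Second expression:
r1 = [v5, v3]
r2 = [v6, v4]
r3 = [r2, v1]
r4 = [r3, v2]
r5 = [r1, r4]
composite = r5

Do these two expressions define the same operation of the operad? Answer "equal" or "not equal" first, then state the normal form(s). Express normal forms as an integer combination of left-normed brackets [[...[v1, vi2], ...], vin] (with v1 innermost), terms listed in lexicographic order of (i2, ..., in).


The first expression, normalized: -[[[[[v1, v4], v6], v2], v3], v5] + [[[[[v1, v4], v6], v2], v5], v3] + [[[[[v1, v6], v4], v2], v3], v5] - [[[[[v1, v6], v4], v2], v5], v3]
The second expression, normalized: [[[[[v1, v4], v6], v2], v3], v5] - [[[[[v1, v4], v6], v2], v5], v3] - [[[[[v1, v6], v4], v2], v3], v5] + [[[[[v1, v6], v4], v2], v5], v3]
The normal forms differ: not equal.

not equal; first: -[[[[[v1, v4], v6], v2], v3], v5] + [[[[[v1, v4], v6], v2], v5], v3] + [[[[[v1, v6], v4], v2], v3], v5] - [[[[[v1, v6], v4], v2], v5], v3]; second: [[[[[v1, v4], v6], v2], v3], v5] - [[[[[v1, v4], v6], v2], v5], v3] - [[[[[v1, v6], v4], v2], v3], v5] + [[[[[v1, v6], v4], v2], v5], v3]


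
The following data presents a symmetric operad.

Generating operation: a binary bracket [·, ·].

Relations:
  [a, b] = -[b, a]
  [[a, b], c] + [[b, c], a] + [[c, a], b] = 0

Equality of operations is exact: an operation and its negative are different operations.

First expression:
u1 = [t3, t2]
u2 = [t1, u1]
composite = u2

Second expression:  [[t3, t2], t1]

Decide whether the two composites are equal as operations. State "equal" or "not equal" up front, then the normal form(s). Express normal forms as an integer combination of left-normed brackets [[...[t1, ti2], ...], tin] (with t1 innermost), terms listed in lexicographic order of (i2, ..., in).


not equal; first: -[[t1, t2], t3] + [[t1, t3], t2]; second: [[t1, t2], t3] - [[t1, t3], t2]


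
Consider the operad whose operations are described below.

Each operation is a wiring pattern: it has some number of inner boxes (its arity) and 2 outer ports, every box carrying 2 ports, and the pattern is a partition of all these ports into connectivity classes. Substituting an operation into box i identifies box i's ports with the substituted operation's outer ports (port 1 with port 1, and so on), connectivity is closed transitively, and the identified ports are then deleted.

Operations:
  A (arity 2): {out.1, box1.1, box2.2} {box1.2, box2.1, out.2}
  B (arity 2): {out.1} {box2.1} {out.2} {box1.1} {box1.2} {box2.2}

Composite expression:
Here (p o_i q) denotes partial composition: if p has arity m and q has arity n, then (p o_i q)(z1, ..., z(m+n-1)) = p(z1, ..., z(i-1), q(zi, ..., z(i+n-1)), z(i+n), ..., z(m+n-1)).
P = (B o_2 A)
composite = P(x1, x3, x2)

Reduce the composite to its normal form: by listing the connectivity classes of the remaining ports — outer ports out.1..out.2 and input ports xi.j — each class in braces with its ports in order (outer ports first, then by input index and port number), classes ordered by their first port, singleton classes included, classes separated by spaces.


After gluing at B, chains via deleted ports link the x-ports.
A over (x3, x2) gives {out.1, x2.2, x3.1} {out.2, x2.1, x3.2}, out.j being that stage's outer ports
B over (x1, x3, x2) gives {out.1} {out.2} {x1.1} {x1.2} {x2.1, x3.2} {x2.2, x3.1}, out.j being that stage's outer ports

{out.1} {out.2} {x1.1} {x1.2} {x2.1, x3.2} {x2.2, x3.1}


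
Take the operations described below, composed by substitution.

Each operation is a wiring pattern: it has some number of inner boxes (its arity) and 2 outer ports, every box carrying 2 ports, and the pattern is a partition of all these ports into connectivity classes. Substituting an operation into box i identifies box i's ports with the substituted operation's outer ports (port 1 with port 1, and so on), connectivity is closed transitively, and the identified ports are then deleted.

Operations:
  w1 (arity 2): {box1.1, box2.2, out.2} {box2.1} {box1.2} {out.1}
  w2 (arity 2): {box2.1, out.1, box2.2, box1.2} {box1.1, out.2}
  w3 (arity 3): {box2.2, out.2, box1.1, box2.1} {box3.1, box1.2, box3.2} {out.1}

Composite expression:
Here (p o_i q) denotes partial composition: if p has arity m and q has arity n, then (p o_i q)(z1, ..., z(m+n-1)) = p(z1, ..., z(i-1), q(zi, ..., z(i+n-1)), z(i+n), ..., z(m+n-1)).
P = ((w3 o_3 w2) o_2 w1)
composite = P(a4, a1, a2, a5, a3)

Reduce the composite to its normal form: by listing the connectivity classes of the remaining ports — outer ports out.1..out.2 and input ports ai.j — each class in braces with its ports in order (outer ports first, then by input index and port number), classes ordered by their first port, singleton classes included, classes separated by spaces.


{out.1} {out.2, a1.1, a2.2, a4.1} {a1.2} {a2.1} {a3.1, a3.2, a4.2, a5.1, a5.2}

After gluing at w3, chains via deleted ports link the a-ports.
stage w1: inputs (a1, a2), connectivity {out.1} {out.2, a1.1, a2.2} {a1.2} {a2.1}, out.j its boundary
stage w2: inputs (a5, a3), connectivity {out.1, a3.1, a3.2, a5.2} {out.2, a5.1}, out.j its boundary
stage w3: inputs (a4, a1, a2, a5, a3), connectivity {out.1} {out.2, a1.1, a2.2, a4.1} {a1.2} {a2.1} {a3.1, a3.2, a4.2, a5.1, a5.2}, out.j its boundary


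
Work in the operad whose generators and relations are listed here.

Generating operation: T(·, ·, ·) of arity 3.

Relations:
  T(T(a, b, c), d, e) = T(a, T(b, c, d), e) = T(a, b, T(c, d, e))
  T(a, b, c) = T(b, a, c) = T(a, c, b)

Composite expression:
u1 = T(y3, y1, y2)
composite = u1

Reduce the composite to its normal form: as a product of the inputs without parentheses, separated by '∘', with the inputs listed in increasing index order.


y1 ∘ y2 ∘ y3

With T associative and commutative, the y-input set is all that matters.
T(y3, y1, y2) spells out as y3 ∘ y1 ∘ y2
commutativity sorts the factors: y1 ∘ y2 ∘ y3


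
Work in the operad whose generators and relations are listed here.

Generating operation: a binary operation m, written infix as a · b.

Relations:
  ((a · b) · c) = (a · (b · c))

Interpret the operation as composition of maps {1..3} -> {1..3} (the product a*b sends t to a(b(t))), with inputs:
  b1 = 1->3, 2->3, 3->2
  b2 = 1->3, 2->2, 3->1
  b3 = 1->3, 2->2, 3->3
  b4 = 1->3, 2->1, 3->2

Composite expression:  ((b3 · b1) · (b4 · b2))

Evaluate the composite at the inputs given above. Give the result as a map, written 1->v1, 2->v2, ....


(b3 · b1) = 1->3, 2->3, 3->2
(b4 · b2) = 1->2, 2->1, 3->3
((b3 · b1) · (b4 · b2)) = 1->3, 2->3, 3->2

1->3, 2->3, 3->2


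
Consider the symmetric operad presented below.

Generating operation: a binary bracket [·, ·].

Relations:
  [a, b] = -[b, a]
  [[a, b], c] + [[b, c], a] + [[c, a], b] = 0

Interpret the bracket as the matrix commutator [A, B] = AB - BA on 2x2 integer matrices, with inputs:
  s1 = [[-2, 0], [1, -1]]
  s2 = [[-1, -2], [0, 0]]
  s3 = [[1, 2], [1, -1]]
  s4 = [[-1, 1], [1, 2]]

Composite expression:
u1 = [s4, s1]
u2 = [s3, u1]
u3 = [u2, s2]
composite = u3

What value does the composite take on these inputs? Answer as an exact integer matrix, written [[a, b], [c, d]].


[[-4, -14], [2, 4]]

[s4, s1] = [[1, 1], [2, -1]]
[s3, [s4, s1]] = [[3, -2], [-2, -3]]
[[s3, [s4, s1]], s2] = [[-4, -14], [2, 4]]


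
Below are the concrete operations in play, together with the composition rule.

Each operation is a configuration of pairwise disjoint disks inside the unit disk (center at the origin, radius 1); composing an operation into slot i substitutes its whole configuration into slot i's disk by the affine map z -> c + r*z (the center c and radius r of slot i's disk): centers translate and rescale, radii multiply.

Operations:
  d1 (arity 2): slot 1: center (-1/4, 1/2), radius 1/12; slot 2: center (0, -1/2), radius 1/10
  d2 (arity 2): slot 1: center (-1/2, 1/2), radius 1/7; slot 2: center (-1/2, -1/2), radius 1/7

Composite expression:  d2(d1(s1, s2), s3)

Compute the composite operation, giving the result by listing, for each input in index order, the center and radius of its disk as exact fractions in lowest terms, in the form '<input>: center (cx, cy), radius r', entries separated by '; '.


Follow each s-input down from d2: c' goes to c + r*c', radius to r*r'.
input s1: applying the 2 nested substitutions gives center (-15/28, 4/7), radius 1/84
input s2: applying the 2 nested substitutions gives center (-1/2, 3/7), radius 1/70
input s3: applying the 1 nested substitution gives center (-1/2, -1/2), radius 1/7

s1: center (-15/28, 4/7), radius 1/84; s2: center (-1/2, 3/7), radius 1/70; s3: center (-1/2, -1/2), radius 1/7


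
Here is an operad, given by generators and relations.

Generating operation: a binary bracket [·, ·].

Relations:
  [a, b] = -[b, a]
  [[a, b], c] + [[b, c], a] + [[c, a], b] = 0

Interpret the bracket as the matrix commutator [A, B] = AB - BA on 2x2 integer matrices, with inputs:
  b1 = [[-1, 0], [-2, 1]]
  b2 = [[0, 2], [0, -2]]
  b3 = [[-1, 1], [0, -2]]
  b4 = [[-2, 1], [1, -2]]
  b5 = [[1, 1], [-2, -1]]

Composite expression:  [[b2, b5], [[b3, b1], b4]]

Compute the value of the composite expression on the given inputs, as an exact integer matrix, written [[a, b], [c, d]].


[b2, b5] = [[-4, -2], [4, 4]]
[b3, b1] = [[-2, 2], [2, 2]]
[[b3, b1], b4] = [[0, -4], [4, 0]]
[[b2, b5], [[b3, b1], b4]] = [[8, 32], [32, -8]]

[[8, 32], [32, -8]]


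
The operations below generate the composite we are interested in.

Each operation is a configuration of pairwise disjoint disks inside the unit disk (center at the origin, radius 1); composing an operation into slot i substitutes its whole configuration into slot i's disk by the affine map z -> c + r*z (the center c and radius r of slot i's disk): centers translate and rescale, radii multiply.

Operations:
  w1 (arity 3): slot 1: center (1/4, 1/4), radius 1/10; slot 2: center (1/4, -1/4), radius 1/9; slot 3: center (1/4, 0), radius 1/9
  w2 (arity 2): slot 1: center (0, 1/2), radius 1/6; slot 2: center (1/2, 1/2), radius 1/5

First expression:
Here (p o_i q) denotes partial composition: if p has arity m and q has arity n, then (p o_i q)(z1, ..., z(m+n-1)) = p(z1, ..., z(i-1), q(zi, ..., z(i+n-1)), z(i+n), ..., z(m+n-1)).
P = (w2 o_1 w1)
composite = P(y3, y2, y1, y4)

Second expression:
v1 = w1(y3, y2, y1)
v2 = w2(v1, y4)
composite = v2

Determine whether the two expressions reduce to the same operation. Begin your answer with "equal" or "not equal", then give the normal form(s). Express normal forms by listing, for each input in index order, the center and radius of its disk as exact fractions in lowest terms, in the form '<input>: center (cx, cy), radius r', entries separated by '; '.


equal: each reduces to y1: center (1/24, 1/2), radius 1/54; y2: center (1/24, 11/24), radius 1/54; y3: center (1/24, 13/24), radius 1/60; y4: center (1/2, 1/2), radius 1/5

In normal form, the first expression is y1: center (1/24, 1/2), radius 1/54; y2: center (1/24, 11/24), radius 1/54; y3: center (1/24, 13/24), radius 1/60; y4: center (1/2, 1/2), radius 1/5
In normal form, the second expression is y1: center (1/24, 1/2), radius 1/54; y2: center (1/24, 11/24), radius 1/54; y3: center (1/24, 13/24), radius 1/60; y4: center (1/2, 1/2), radius 1/5
Identical normal forms: equal.


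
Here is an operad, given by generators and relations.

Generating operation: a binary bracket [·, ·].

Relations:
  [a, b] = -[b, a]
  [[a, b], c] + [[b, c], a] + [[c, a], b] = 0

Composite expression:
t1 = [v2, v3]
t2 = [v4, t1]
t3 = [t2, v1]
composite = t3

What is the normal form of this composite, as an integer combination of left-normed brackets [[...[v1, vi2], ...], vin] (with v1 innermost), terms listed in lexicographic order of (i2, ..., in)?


[[[v1, v2], v3], v4] - [[[v1, v3], v2], v4] - [[[v1, v4], v2], v3] + [[[v1, v4], v3], v2]

A multilinear Lie element is pinned by v1-initial words (v1 innermost).
Composite bracket: [[v4, [v2, v3]], v1]
Full expansion: 8 signed words from ab - ba (2^3 = 8).
The v1-initial words carry the normal form:
  v1v2v3v4 (sign +1) contributes +[[[v1, v2], v3], v4]
  v1v3v2v4 (sign -1) contributes -[[[v1, v3], v2], v4]
  v1v4v2v3 (sign -1) contributes -[[[v1, v4], v2], v3]
  v1v4v3v2 (sign +1) contributes +[[[v1, v4], v3], v2]


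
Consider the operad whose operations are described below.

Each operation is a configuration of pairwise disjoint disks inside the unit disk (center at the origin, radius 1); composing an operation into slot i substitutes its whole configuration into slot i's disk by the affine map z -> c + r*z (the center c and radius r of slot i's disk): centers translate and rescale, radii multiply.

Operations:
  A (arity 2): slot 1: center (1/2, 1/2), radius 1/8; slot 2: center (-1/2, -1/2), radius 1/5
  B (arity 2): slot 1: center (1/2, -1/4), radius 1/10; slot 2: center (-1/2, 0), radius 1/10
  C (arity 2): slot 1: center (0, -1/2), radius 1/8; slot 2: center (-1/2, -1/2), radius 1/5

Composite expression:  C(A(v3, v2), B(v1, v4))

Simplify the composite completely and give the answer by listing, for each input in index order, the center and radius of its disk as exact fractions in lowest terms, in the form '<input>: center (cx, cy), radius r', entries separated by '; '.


Follow each v-input down from C: c' goes to c + r*c', radius to r*r'.
input v3: applying the 2 nested substitutions gives center (1/16, -7/16), radius 1/64
input v2: applying the 2 nested substitutions gives center (-1/16, -9/16), radius 1/40
input v1: applying the 2 nested substitutions gives center (-2/5, -11/20), radius 1/50
input v4: applying the 2 nested substitutions gives center (-3/5, -1/2), radius 1/50

v1: center (-2/5, -11/20), radius 1/50; v2: center (-1/16, -9/16), radius 1/40; v3: center (1/16, -7/16), radius 1/64; v4: center (-3/5, -1/2), radius 1/50


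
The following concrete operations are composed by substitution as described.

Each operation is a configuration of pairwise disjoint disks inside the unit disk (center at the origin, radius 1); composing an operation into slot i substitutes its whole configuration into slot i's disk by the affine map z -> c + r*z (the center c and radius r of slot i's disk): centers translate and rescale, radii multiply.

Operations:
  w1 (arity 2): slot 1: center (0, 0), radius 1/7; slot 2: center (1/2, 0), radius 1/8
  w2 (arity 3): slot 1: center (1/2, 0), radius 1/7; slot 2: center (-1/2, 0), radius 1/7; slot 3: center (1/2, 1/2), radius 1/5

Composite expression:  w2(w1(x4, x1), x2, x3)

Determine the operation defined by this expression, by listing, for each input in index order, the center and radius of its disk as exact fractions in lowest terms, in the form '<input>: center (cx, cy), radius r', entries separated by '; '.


Only the slot chain above each x matters under w2; compose those maps.
input x4: applying the 2 nested substitutions gives center (1/2, 0), radius 1/49
input x1: applying the 2 nested substitutions gives center (4/7, 0), radius 1/56
input x2: applying the 1 nested substitution gives center (-1/2, 0), radius 1/7
input x3: applying the 1 nested substitution gives center (1/2, 1/2), radius 1/5

x1: center (4/7, 0), radius 1/56; x2: center (-1/2, 0), radius 1/7; x3: center (1/2, 1/2), radius 1/5; x4: center (1/2, 0), radius 1/49


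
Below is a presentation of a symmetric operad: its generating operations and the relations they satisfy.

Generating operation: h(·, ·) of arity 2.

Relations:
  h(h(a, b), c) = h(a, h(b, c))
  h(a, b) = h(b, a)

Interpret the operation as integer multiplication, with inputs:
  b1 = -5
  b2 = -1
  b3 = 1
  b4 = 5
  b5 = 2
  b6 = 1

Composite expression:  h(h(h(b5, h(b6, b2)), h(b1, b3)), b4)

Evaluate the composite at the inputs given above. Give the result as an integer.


50

h(b6, b2) = -1
h(b5, h(b6, b2)) = -2
h(b1, b3) = -5
h(h(b5, h(b6, b2)), h(b1, b3)) = 10
h(h(h(b5, h(b6, b2)), h(b1, b3)), b4) = 50
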